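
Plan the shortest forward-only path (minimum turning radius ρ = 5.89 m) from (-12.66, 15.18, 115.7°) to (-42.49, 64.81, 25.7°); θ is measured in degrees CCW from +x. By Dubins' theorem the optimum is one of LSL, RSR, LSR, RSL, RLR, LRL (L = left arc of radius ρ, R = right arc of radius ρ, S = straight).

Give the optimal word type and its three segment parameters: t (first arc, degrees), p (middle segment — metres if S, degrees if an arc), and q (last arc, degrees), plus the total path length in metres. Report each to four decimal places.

LSR: t = 12.5624°, p = 50.4112 m, q = 102.5624°, L = 62.2460 m

Let ψ = atan2(Δy, Δx) = atan2(49.63, -29.83) = 121.0079° be the start→goal bearing.
Normalize: d = |goal − start| / ρ = 57.904799/5.89 = 9.831036, α = (θ_start − ψ) mod 360° = 354.6921° = 6.190545 rad, β = (θ_goal − ψ) mod 360° = 264.6921° = 4.619749 rad.
Common terms: sin α = -0.092507, cos α = 0.995712, sin β = -0.995712, cos β = -0.092507, cos(α−β) = 0.000000, d² = 96.649260. Work in radians in the unit-radius frame; every candidate has L = ρ·(t + p + q).
LSL: p² = 2 + d² − 2cos(α−β) + 2d(sin α − sin β) = 116.408131; p = √p² = 10.789260; φ = atan2(cos β − cos α, d + sin α − sin β) = -0.101033 rad; t = (φ − α) mod 2π = 6.274792 rad, q = (β − φ) mod 2π = 4.720782 rad → L = 5.89·(6.274792 + 10.789260 + 4.720782) = 5.89·21.784834 = 128.312674 m
RSR: p² = 2 + d² − 2cos(α−β) + 2d(sin β − sin α) = 80.890389; p = √p² = 8.993908; φ = atan2(cos α − cos β, d − sin α + sin β) = 0.121292 rad; t = (α − φ) mod 2π = 6.069253 rad, q = (φ − β) mod 2π = 1.784729 rad → L = 5.89·(6.069253 + 8.993908 + 1.784729) = 5.89·16.847890 = 99.234073 m
LSR: p² = d² − 2 + 2cos(α−β) + 2d(sin α + sin β) = 73.252612; p = √p² = 8.558774; φ = atan2(−cos α − cos β, d + sin α + sin β) − atan2(−2, p) = 0.126616 rad; t = (φ − α) mod 2π = 0.219256 rad, q = (φ − β) mod 2π = 1.790052 rad → L = 5.89·(0.219256 + 8.558774 + 1.790052) = 5.89·10.568082 = 62.246005 m
RSL: p² = d² − 2 + 2cos(α−β) − 2d(sin α + sin β) = 116.045909; p = √p² = 10.772461; φ = atan2(cos α + cos β, d − sin α − sin β) − atan2(2, p) = -0.101040 rad; t = (α − φ) mod 2π = 0.008400 rad, q = (β − φ) mod 2π = 4.720789 rad → L = 5.89·(0.008400 + 10.772461 + 4.720789) = 5.89·15.501649 = 91.304714 m
RLR: c = (6 − d² + 2cos(α−β) + 2d(sin α − sin β))/8 = -9.111299, |c| > 1 → infeasible
LRL: c = (6 − d² + 2cos(α−β) − 2d(sin α − sin β))/8 = -13.551016, |c| > 1 → infeasible
Shortest: LSR with L = 62.246005 m ≈ 62.2460 m
Convert LSR to answer units (arcs ×180/π): t = 0.219256·180/π = 12.5624°, p = ρ·p = 5.89·8.558774 = 50.4112 m, q = 1.790052·180/π = 102.5624°, L = 62.2460 m.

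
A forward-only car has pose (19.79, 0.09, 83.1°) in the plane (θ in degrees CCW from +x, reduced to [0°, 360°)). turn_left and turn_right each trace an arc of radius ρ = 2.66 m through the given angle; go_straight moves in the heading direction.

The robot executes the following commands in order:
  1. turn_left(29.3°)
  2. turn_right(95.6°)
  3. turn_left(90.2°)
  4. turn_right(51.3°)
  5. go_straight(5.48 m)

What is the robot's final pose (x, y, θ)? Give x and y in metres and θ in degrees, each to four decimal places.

set_pose: (x, y, θ) = (19.7900, 0.0900, 83.1000°), ρ = 2.66
turn_left(29.3°): centre at ρ to the left, rotate +29.3° → (19.6086, 1.4232, 112.4000°)
turn_right(95.6°): centre at ρ to the right, rotate −95.6° → (21.2990, 4.9833, 16.8000°)
turn_left(90.2°): centre at ρ to the left, rotate +90.2° → (23.0740, 8.3075, 107.0000°)
turn_right(51.3°): centre at ρ to the right, rotate −51.3° → (23.4203, 10.5842, 55.7000°)
go_straight(5.48): x += 5.48·cos θ, y += 5.48·sin θ → (26.5084, 15.1112, 55.7000°)

(26.5084, 15.1112, 55.7000°)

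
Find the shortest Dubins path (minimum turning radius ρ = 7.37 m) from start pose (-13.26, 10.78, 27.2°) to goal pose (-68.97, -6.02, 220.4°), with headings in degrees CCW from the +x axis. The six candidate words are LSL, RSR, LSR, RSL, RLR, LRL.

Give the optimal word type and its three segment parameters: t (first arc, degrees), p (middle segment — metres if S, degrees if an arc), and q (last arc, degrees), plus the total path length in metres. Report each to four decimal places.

LSL: t = 184.1421°, p = 55.6911 m, q = 9.0579°, L = 80.5426 m

Let ψ = atan2(Δy, Δx) = atan2(-16.80, -55.71) = -163.2187° be the start→goal bearing.
Normalize: d = |goal − start| / ρ = 58.188006/7.37 = 7.895252, α = (θ_start − ψ) mod 360° = 190.4187° = 3.323433 rad, β = (θ_goal − ψ) mod 360° = 23.6187° = 0.412224 rad.
Common terms: sin α = -0.180840, cos α = -0.983512, sin β = 0.400648, cos β = 0.916232, cos(α−β) = -0.973579, d² = 62.335003. Work in radians in the unit-radius frame; every candidate has L = ρ·(t + p + q).
LSL: p² = 2 + d² − 2cos(α−β) + 2d(sin α − sin β) = 57.100167; p = √p² = 7.556465; φ = atan2(cos β − cos α, d + sin α − sin β) = 0.254133 rad; t = (φ − α) mod 2π = 3.213885 rad, q = (β − φ) mod 2π = 0.158091 rad → L = 7.37·(3.213885 + 7.556465 + 0.158091) = 7.37·10.928441 = 80.542613 m
RSR: p² = 2 + d² − 2cos(α−β) + 2d(sin β − sin α) = 75.464154; p = √p² = 8.687011; φ = atan2(cos α − cos β, d − sin α + sin β) = -0.220470 rad; t = (α − φ) mod 2π = 3.543903 rad, q = (φ − β) mod 2π = 5.650492 rad → L = 7.37·(3.543903 + 8.687011 + 5.650492) = 7.37·17.881405 = 131.785956 m
LSR: p² = d² − 2 + 2cos(α−β) + 2d(sin α + sin β) = 61.858723; p = √p² = 7.865032; φ = atan2(−cos α − cos β, d + sin α + sin β) − atan2(−2, p) = 0.257303 rad; t = (φ − α) mod 2π = 3.217055 rad, q = (φ − β) mod 2π = 6.128264 rad → L = 7.37·(3.217055 + 7.865032 + 6.128264) = 7.37·17.210351 = 126.840285 m
RSL: p² = d² − 2 + 2cos(α−β) − 2d(sin α + sin β) = 54.916967; p = √p² = 7.410598; φ = atan2(cos α + cos β, d − sin α − sin β) − atan2(2, p) = -0.272369 rad; t = (α − φ) mod 2π = 3.595802 rad, q = (β − φ) mod 2π = 0.684593 rad → L = 7.37·(3.595802 + 7.410598 + 0.684593) = 7.37·11.690994 = 86.162623 m
RLR: c = (6 − d² + 2cos(α−β) + 2d(sin α − sin β))/8 = -8.433019, |c| > 1 → infeasible
LRL: c = (6 − d² + 2cos(α−β) − 2d(sin α − sin β))/8 = -6.137521, |c| > 1 → infeasible
Shortest: LSL with L = 80.542613 m ≈ 80.5426 m
Convert LSL to answer units (arcs ×180/π): t = 3.213885·180/π = 184.1421°, p = ρ·p = 7.37·7.556465 = 55.6911 m, q = 0.158091·180/π = 9.0579°, L = 80.5426 m.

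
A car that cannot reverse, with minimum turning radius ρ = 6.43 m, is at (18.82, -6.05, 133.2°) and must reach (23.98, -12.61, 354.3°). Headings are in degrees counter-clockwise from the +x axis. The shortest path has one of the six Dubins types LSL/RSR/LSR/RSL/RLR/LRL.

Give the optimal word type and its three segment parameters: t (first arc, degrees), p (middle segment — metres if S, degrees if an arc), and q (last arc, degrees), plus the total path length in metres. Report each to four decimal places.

Let ψ = atan2(Δy, Δx) = atan2(-6.56, 5.16) = -51.8119° be the start→goal bearing.
Normalize: d = |goal − start| / ρ = 8.346209/6.43 = 1.298011, α = (θ_start − ψ) mod 360° = 185.0119° = 3.229067 rad, β = (θ_goal − ψ) mod 360° = 46.1119° = 0.804805 rad.
Common terms: sin α = -0.087363, cos α = -0.996177, sin β = 0.720695, cos β = 0.693252, cos(α−β) = -0.753563, d² = 1.684832. Work in radians in the unit-radius frame; every candidate has L = ρ·(t + p + q).
LSL: p² = 2 + d² − 2cos(α−β) + 2d(sin α − sin β) = 3.094221; p = √p² = 1.759040; φ = atan2(cos β − cos α, d + sin α − sin β) = 1.288529 rad; t = (φ − α) mod 2π = 4.342647 rad, q = (β − φ) mod 2π = 5.799461 rad → L = 6.43·(4.342647 + 1.759040 + 5.799461) = 6.43·11.901148 = 76.524383 m
RSR: p² = 2 + d² − 2cos(α−β) + 2d(sin β − sin α) = 7.289696; p = √p² = 2.699944; φ = atan2(cos α − cos β, d − sin α + sin β) = -0.676064 rad; t = (α − φ) mod 2π = 3.905131 rad, q = (φ − β) mod 2π = 4.802317 rad → L = 6.43·(3.905131 + 2.699944 + 4.802317) = 6.43·11.407391 = 73.349526 m
LSR: p² = d² − 2 + 2cos(α−β) + 2d(sin α + sin β) = -0.178151 < 0 → infeasible
RSL: p² = d² − 2 + 2cos(α−β) − 2d(sin α + sin β) = -3.466439 < 0 → infeasible
RLR: c = (6 − d² + 2cos(α−β) + 2d(sin α − sin β))/8 = 0.088788; p = 2π − arccos c = 4.801294 rad; φ = atan2(cos α − cos β, d − sin α + sin β) = -0.676064 rad; t = (α − φ + p/2) mod 2π = 0.022593 rad, q = (α − β − t + p) mod 2π = 0.919779 rad → L = 6.43·(0.022593 + 4.801294 + 0.919779) = 6.43·5.743665 = 36.931767 m
LRL: c = (6 − d² + 2cos(α−β) − 2d(sin α − sin β))/8 = 0.613222; p = 2π − arccos c = 5.372523 rad; φ = atan2(cos β − cos α, d + sin α − sin β) = 1.288529 rad; t = (φ − α + p/2) mod 2π = 0.745723 rad, q = (β − α − t + p) mod 2π = 2.202537 rad → L = 6.43·(0.745723 + 5.372523 + 2.202537) = 6.43·8.320783 = 53.502633 m
Shortest: RLR with L = 36.931767 m ≈ 36.9318 m
Convert RLR to answer units (arcs ×180/π): t = 0.022593·180/π = 1.2945°, p = 4.801294·180/π = 275.0939°, q = 0.919779·180/π = 52.6994°, L = 36.9318 m.

RLR: t = 1.2945°, p = 275.0939°, q = 52.6994°, L = 36.9318 m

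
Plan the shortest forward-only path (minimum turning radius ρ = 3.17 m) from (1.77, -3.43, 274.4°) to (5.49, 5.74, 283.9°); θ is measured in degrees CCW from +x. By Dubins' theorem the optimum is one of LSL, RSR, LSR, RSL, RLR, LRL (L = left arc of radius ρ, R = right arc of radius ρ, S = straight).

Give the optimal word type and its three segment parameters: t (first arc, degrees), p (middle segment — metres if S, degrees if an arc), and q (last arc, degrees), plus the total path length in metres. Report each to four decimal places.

Let ψ = atan2(Δy, Δx) = atan2(9.17, 3.72) = 67.9190° be the start→goal bearing.
Normalize: d = |goal − start| / ρ = 9.895822/3.17 = 3.121711, α = (θ_start − ψ) mod 360° = 206.4810° = 3.603772 rad, β = (θ_goal − ψ) mod 360° = 215.9810° = 3.769579 rad.
Common terms: sin α = -0.445900, cos α = -0.895083, sin β = -0.587516, cos β = -0.809212, cos(α−β) = 0.986286, d² = 9.745077. Work in radians in the unit-radius frame; every candidate has L = ρ·(t + p + q).
LSL: p² = 2 + d² − 2cos(α−β) + 2d(sin α − sin β) = 10.656674; p = √p² = 3.264456; φ = atan2(cos β − cos α, d + sin α − sin β) = 0.026308 rad; t = (φ − α) mod 2π = 2.705721 rad, q = (β − φ) mod 2π = 3.743271 rad → L = 3.17·(2.705721 + 3.264456 + 3.743271) = 3.17·9.713448 = 30.791629 m
RSR: p² = 2 + d² − 2cos(α−β) + 2d(sin β − sin α) = 8.888337; p = √p² = 2.981331; φ = atan2(cos α − cos β, d − sin α + sin β) = -0.028807 rad; t = (α − φ) mod 2π = 3.632579 rad, q = (φ − β) mod 2π = 2.484800 rad → L = 3.17·(3.632579 + 2.981331 + 2.484800) = 3.17·9.098710 = 28.842912 m
LSR: p² = d² − 2 + 2cos(α−β) + 2d(sin α + sin β) = 3.265593; p = √p² = 1.807095; φ = atan2(−cos α − cos β, d + sin α + sin β) − atan2(−2, p) = 1.520517 rad; t = (φ − α) mod 2π = 4.199930 rad, q = (φ − β) mod 2π = 4.034123 rad → L = 3.17·(4.199930 + 1.807095 + 4.034123) = 3.17·10.041148 = 31.830441 m
RSL: p² = d² − 2 + 2cos(α−β) − 2d(sin α + sin β) = 16.169702; p = √p² = 4.021157; φ = atan2(cos α + cos β, d − sin α − sin β) − atan2(2, p) = -0.850781 rad; t = (α − φ) mod 2π = 4.454553 rad, q = (β − φ) mod 2π = 4.620360 rad → L = 3.17·(4.454553 + 4.021157 + 4.620360) = 3.17·13.096070 = 41.514541 m
RLR: c = (6 − d² + 2cos(α−β) + 2d(sin α − sin β))/8 = -0.111042; p = 2π − arccos c = 4.601117 rad; φ = atan2(cos α − cos β, d − sin α + sin β) = -0.028807 rad; t = (α − φ + p/2) mod 2π = 5.933138 rad, q = (α − β − t + p) mod 2π = 4.785359 rad → L = 3.17·(5.933138 + 4.601117 + 4.785359) = 3.17·15.319614 = 48.563176 m
LRL: c = (6 − d² + 2cos(α−β) − 2d(sin α − sin β))/8 = -0.332084; p = 2π − arccos c = 4.373877 rad; φ = atan2(cos β − cos α, d + sin α − sin β) = 0.026308 rad; t = (φ − α + p/2) mod 2π = 4.892659 rad, q = (β − α − t + p) mod 2π = 5.930209 rad → L = 3.17·(4.892659 + 4.373877 + 5.930209) = 3.17·15.196745 = 48.173681 m
Shortest: RSR with L = 28.842912 m ≈ 28.8429 m
Convert RSR to answer units (arcs ×180/π): t = 3.632579·180/π = 208.1315°, p = ρ·p = 3.17·2.981331 = 9.4508 m, q = 2.484800·180/π = 142.3685°, L = 28.8429 m.

RSR: t = 208.1315°, p = 9.4508 m, q = 142.3685°, L = 28.8429 m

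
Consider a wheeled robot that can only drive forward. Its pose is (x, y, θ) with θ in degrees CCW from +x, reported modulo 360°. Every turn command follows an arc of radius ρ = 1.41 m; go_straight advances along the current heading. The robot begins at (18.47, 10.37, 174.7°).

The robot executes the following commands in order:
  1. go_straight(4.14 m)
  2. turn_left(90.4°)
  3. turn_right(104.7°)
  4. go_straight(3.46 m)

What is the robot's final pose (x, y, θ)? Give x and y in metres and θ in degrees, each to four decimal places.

(7.6753, 9.4217, 160.4000°)

set_pose: (x, y, θ) = (18.4700, 10.3700, 174.7000°), ρ = 1.41
go_straight(4.14): x += 4.14·cos θ, y += 4.14·sin θ → (14.3477, 10.7524, 174.7000°)
turn_left(90.4°): centre at ρ to the left, rotate +90.4° → (12.8126, 9.4689, 265.1000°)
turn_right(104.7°): centre at ρ to the right, rotate −104.7° → (10.9348, 8.2610, 160.4000°)
go_straight(3.46): x += 3.46·cos θ, y += 3.46·sin θ → (7.6753, 9.4217, 160.4000°)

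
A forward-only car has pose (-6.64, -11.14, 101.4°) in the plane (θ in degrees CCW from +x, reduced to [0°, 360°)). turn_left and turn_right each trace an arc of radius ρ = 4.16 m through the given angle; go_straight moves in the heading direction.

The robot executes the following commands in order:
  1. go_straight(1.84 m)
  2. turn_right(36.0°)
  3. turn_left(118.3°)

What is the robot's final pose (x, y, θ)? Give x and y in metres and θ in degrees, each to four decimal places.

set_pose: (x, y, θ) = (-6.6400, -11.1400, 101.4000°), ρ = 4.16
go_straight(1.84): x += 1.84·cos θ, y += 1.84·sin θ → (-7.0037, -9.3363, 101.4000°)
turn_right(36.0°): centre at ρ to the right, rotate −36.0° → (-6.7082, -6.7823, 65.4000°)
turn_left(118.3°): centre at ρ to the left, rotate +118.3° → (-10.7591, -0.8993, 183.7000°)

(-10.7591, -0.8993, 183.7000°)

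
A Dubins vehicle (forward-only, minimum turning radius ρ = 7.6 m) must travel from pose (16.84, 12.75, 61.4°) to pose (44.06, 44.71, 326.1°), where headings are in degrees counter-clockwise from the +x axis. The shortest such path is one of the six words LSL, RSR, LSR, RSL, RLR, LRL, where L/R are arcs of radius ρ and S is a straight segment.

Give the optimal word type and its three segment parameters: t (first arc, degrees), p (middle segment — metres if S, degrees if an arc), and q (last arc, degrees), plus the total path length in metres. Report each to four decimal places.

Let ψ = atan2(Δy, Δx) = atan2(31.96, 27.22) = 49.5793° be the start→goal bearing.
Normalize: d = |goal − start| / ρ = 41.980591/7.6 = 5.523762, α = (θ_start − ψ) mod 360° = 11.8207° = 0.206310 rad, β = (θ_goal − ψ) mod 360° = 276.5207° = 4.826197 rad.
Common terms: sin α = 0.204850, cos α = 0.978793, sin β = -0.993531, cos β = 0.113562, cos(α−β) = -0.092371, d² = 30.511946. Work in radians in the unit-radius frame; every candidate has L = ρ·(t + p + q).
LSL: p² = 2 + d² − 2cos(α−β) + 2d(sin α − sin β) = 45.935824; p = √p² = 6.777597; φ = atan2(cos β − cos α, d + sin α − sin β) = -0.128010 rad; t = (φ − α) mod 2π = 5.948865 rad, q = (β − φ) mod 2π = 4.954206 rad → L = 7.6·(5.948865 + 6.777597 + 4.954206) = 7.6·17.680669 = 134.373085 m
RSR: p² = 2 + d² − 2cos(α−β) + 2d(sin β − sin α) = 19.457550; p = √p² = 4.411071; φ = atan2(cos α − cos β, d − sin α + sin β) = 0.197430 rad; t = (α − φ) mod 2π = 0.008880 rad, q = (φ − β) mod 2π = 1.654419 rad → L = 7.6·(0.008880 + 4.411071 + 1.654419) = 7.6·6.074370 = 46.165213 m
LSR: p² = d² − 2 + 2cos(α−β) + 2d(sin α + sin β) = 19.614229; p = √p² = 4.428795; φ = atan2(−cos α − cos β, d + sin α + sin β) − atan2(−2, p) = 0.197448 rad; t = (φ − α) mod 2π = 6.274323 rad, q = (φ − β) mod 2π = 1.654437 rad → L = 7.6·(6.274323 + 4.428795 + 1.654437) = 7.6·12.357555 = 93.917420 m
RSL: p² = d² − 2 + 2cos(α−β) − 2d(sin α + sin β) = 37.040181; p = √p² = 6.086064; φ = atan2(cos α + cos β, d − sin α − sin β) − atan2(2, p) = -0.146151 rad; t = (α − φ) mod 2π = 0.352461 rad, q = (β − φ) mod 2π = 4.972348 rad → L = 7.6·(0.352461 + 6.086064 + 4.972348) = 7.6·11.410873 = 86.722638 m
RLR: c = (6 − d² + 2cos(α−β) + 2d(sin α − sin β))/8 = -1.432194, |c| > 1 → infeasible
LRL: c = (6 − d² + 2cos(α−β) − 2d(sin α − sin β))/8 = -4.741978, |c| > 1 → infeasible
Shortest: RSR with L = 46.165213 m ≈ 46.1652 m
Convert RSR to answer units (arcs ×180/π): t = 0.008880·180/π = 0.5088°, p = ρ·p = 7.6·4.411071 = 33.5241 m, q = 1.654419·180/π = 94.7912°, L = 46.1652 m.

RSR: t = 0.5088°, p = 33.5241 m, q = 94.7912°, L = 46.1652 m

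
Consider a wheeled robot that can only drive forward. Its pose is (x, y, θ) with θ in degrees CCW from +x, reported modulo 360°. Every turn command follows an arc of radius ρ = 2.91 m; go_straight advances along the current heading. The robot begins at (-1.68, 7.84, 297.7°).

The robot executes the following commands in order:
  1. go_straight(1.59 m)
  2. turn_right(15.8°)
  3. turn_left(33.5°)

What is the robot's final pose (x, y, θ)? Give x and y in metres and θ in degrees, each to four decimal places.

set_pose: (x, y, θ) = (-1.6800, 7.8400, 297.7000°), ρ = 2.91
go_straight(1.59): x += 1.59·cos θ, y += 1.59·sin θ → (-0.9409, 6.4322, 297.7000°)
turn_right(15.8°): centre at ρ to the right, rotate −15.8° → (-0.6699, 5.6796, 281.9000°)
turn_left(33.5°): centre at ρ to the left, rotate +33.5° → (0.1343, 4.2076, 315.4000°)

(0.1343, 4.2076, 315.4000°)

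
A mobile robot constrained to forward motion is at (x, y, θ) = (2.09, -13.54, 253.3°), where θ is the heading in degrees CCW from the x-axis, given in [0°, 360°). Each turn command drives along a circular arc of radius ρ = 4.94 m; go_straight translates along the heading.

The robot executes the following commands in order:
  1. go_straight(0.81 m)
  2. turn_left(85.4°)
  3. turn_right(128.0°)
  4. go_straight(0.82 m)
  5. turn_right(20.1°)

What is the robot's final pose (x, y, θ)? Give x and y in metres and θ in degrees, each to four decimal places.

(3.2036, -30.2149, 190.6000°)

set_pose: (x, y, θ) = (2.0900, -13.5400, 253.3000°), ρ = 4.94
go_straight(0.81): x += 0.81·cos θ, y += 0.81·sin θ → (1.8572, -14.3158, 253.3000°)
turn_left(85.4°): centre at ρ to the left, rotate +85.4° → (4.7944, -20.3380, 338.7000°)
turn_right(128.0°): centre at ρ to the right, rotate −128.0° → (5.5220, -29.1882, 210.7000°)
go_straight(0.82): x += 0.82·cos θ, y += 0.82·sin θ → (4.8170, -29.6068, 210.7000°)
turn_right(20.1°): centre at ρ to the right, rotate −20.1° → (3.2036, -30.2149, 190.6000°)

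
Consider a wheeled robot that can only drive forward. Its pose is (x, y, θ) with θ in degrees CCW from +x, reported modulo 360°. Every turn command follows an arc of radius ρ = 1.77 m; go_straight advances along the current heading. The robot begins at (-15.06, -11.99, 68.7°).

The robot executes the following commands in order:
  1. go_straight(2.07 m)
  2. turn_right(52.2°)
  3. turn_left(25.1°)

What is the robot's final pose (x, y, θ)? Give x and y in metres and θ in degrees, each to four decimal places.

set_pose: (x, y, θ) = (-15.0600, -11.9900, 68.7000°), ρ = 1.77
go_straight(2.07): x += 2.07·cos θ, y += 2.07·sin θ → (-14.3081, -10.0614, 68.7000°)
turn_right(52.2°): centre at ρ to the right, rotate −52.2° → (-13.1617, -9.0072, 16.5000°)
turn_left(25.1°): centre at ρ to the left, rotate +25.1° → (-12.4892, -8.6337, 41.6000°)

(-12.4892, -8.6337, 41.6000°)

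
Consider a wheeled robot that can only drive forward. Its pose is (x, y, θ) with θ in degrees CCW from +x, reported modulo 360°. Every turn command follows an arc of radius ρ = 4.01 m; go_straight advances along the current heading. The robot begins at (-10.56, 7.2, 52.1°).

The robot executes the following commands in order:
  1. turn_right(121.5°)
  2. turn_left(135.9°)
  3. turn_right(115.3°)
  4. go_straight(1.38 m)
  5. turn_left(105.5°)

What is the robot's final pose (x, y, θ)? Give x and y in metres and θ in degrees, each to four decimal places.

(17.7612, 6.4033, 56.7000°)

set_pose: (x, y, θ) = (-10.5600, 7.2000, 52.1000°), ρ = 4.01
turn_right(121.5°): centre at ρ to the right, rotate −121.5° → (-3.6422, 6.1476, -69.4000° ≡ 290.6000°)
turn_left(135.9°): centre at ρ to the left, rotate +135.9° → (3.7888, 5.9595, 426.5000° ≡ 66.5000°)
turn_right(115.3°): centre at ρ to the right, rotate −115.3° → (10.4834, 7.0019, -48.8000° ≡ 311.2000°)
go_straight(1.38): x += 1.38·cos θ, y += 1.38·sin θ → (11.3924, 5.9635, 311.2000°)
turn_left(105.5°): centre at ρ to the left, rotate +105.5° → (17.7612, 6.4033, 416.7000° ≡ 56.7000°)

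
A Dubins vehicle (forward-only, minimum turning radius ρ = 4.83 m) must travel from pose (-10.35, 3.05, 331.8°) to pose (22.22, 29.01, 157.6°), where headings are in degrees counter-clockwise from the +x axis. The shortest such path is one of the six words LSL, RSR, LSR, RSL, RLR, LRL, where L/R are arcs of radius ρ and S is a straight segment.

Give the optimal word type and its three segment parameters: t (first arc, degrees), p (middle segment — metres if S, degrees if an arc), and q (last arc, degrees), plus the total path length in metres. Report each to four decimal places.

LSL: t = 59.4142°, p = 33.2622 m, q = 126.3858°, L = 48.9250 m

Let ψ = atan2(Δy, Δx) = atan2(25.96, 32.57) = 38.5567° be the start→goal bearing.
Normalize: d = |goal − start| / ρ = 41.650048/4.83 = 8.623198, α = (θ_start − ψ) mod 360° = 293.2433° = 5.118061 rad, β = (θ_goal − ψ) mod 360° = 119.0433° = 2.077698 rad.
Common terms: sin α = -0.918837, cos α = 0.394637, sin β = 0.874253, cos β = -0.485471, cos(α−β) = -0.994881, d² = 74.359550. Work in radians in the unit-radius frame; every candidate has L = ρ·(t + p + q).
LSL: p² = 2 + d² − 2cos(α−β) + 2d(sin α − sin β) = 47.424966; p = √p² = 6.886579; φ = atan2(cos β − cos α, d + sin α − sin β) = -0.128151 rad; t = (φ − α) mod 2π = 1.036973 rad, q = (β − φ) mod 2π = 2.205849 rad → L = 4.83·(1.036973 + 6.886579 + 2.205849) = 4.83·10.129400 = 48.925004 m
RSR: p² = 2 + d² − 2cos(α−β) + 2d(sin β − sin α) = 109.273656; p = √p² = 10.453404; φ = atan2(cos α − cos β, d − sin α + sin β) = 0.084293 rad; t = (α − φ) mod 2π = 5.033768 rad, q = (φ − β) mod 2π = 4.289781 rad → L = 4.83·(5.033768 + 10.453404 + 4.289781) = 4.83·19.776953 = 95.522683 m
LSR: p² = d² − 2 + 2cos(α−β) + 2d(sin α + sin β) = 69.600870; p = √p² = 8.342714; φ = atan2(−cos α − cos β, d + sin α + sin β) − atan2(−2, p) = 0.245878 rad; t = (φ − α) mod 2π = 1.411002 rad, q = (φ − β) mod 2π = 4.451365 rad → L = 4.83·(1.411002 + 8.342714 + 4.451365) = 4.83·14.205081 = 68.610540 m
RSL: p² = d² − 2 + 2cos(α−β) − 2d(sin α + sin β) = 71.138707; p = √p² = 8.434377; φ = atan2(cos α + cos β, d − sin α − sin β) − atan2(2, p) = -0.243304 rad; t = (α − φ) mod 2π = 5.361365 rad, q = (β − φ) mod 2π = 2.321002 rad → L = 4.83·(5.361365 + 8.434377 + 2.321002) = 4.83·16.116743 = 77.843869 m
RLR: c = (6 − d² + 2cos(α−β) + 2d(sin α − sin β))/8 = -12.659207, |c| > 1 → infeasible
LRL: c = (6 − d² + 2cos(α−β) − 2d(sin α − sin β))/8 = -4.928121, |c| > 1 → infeasible
Shortest: LSL with L = 48.925004 m ≈ 48.9250 m
Convert LSL to answer units (arcs ×180/π): t = 1.036973·180/π = 59.4142°, p = ρ·p = 4.83·6.886579 = 33.2622 m, q = 2.205849·180/π = 126.3858°, L = 48.9250 m.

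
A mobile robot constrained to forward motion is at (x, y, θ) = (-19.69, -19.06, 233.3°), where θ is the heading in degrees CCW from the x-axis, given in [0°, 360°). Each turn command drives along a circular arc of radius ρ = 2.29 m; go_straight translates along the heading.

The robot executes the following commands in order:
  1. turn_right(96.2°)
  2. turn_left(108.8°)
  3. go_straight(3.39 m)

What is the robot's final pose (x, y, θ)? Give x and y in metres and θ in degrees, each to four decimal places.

(-28.1184, -23.2059, 245.9000°)

set_pose: (x, y, θ) = (-19.6900, -19.0600, 233.3000°), ρ = 2.29
turn_right(96.2°): centre at ρ to the right, rotate −96.2° → (-23.0849, -19.3690, 137.1000°)
turn_left(108.8°): centre at ρ to the left, rotate +108.8° → (-26.7342, -20.1114, 245.9000°)
go_straight(3.39): x += 3.39·cos θ, y += 3.39·sin θ → (-28.1184, -23.2059, 245.9000°)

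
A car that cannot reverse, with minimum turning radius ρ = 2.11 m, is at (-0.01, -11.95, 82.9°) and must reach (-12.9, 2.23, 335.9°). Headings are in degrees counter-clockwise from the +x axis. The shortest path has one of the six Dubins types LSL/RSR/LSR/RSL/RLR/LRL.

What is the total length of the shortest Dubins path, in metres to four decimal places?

Let ψ = atan2(Δy, Δx) = atan2(14.18, -12.89) = 132.2717° be the start→goal bearing.
Normalize: d = |goal − start| / ρ = 19.163103/2.11 = 9.082039, α = (θ_start − ψ) mod 360° = 310.6283° = 5.421487 rad, β = (θ_goal − ψ) mod 360° = 203.6283° = 3.553985 rad.
Common terms: sin α = -0.758950, cos α = 0.651149, sin β = -0.400802, cos β = -0.916165, cos(α−β) = -0.292372, d² = 82.483435. Work in radians in the unit-radius frame; every candidate has L = ρ·(t + p + q).
LSL: p² = 2 + d² − 2cos(α−β) + 2d(sin α − sin β) = 78.562758; p = √p² = 8.863563; φ = atan2(cos β − cos α, d + sin α − sin β) = -0.177761 rad; t = (φ − α) mod 2π = 0.683937 rad, q = (β − φ) mod 2π = 3.731746 rad → L = 2.11·(0.683937 + 8.863563 + 3.731746) = 2.11·13.279246 = 28.019210 m
RSR: p² = 2 + d² − 2cos(α−β) + 2d(sin β − sin α) = 91.573599; p = √p² = 9.569410; φ = atan2(cos α − cos β, d − sin α + sin β) = 0.164525 rad; t = (α − φ) mod 2π = 5.256962 rad, q = (φ − β) mod 2π = 2.893726 rad → L = 2.11·(5.256962 + 9.569410 + 2.893726) = 2.11·17.720097 = 37.389405 m
LSR: p² = d² − 2 + 2cos(α−β) + 2d(sin α + sin β) = 58.832875; p = √p² = 7.670259; φ = atan2(−cos α − cos β, d + sin α + sin β) − atan2(−2, p) = 0.288507 rad; t = (φ − α) mod 2π = 1.150206 rad, q = (φ − β) mod 2π = 3.017708 rad → L = 2.11·(1.150206 + 7.670259 + 3.017708) = 2.11·11.838173 = 24.978545 m
RSL: p² = d² − 2 + 2cos(α−β) − 2d(sin α + sin β) = 100.964508; p = √p² = 10.048110; φ = atan2(cos α + cos β, d − sin α − sin β) − atan2(2, p) = -0.222345 rad; t = (α − φ) mod 2π = 5.643832 rad, q = (β − φ) mod 2π = 3.776329 rad → L = 2.11·(5.643832 + 10.048110 + 3.776329) = 2.11·19.468271 = 41.078051 m
RLR: c = (6 − d² + 2cos(α−β) + 2d(sin α − sin β))/8 = -10.446700, |c| > 1 → infeasible
LRL: c = (6 − d² + 2cos(α−β) − 2d(sin α − sin β))/8 = -8.820345, |c| > 1 → infeasible
Shortest: LSR with L = 24.978545 m ≈ 24.9785 m

24.9785 m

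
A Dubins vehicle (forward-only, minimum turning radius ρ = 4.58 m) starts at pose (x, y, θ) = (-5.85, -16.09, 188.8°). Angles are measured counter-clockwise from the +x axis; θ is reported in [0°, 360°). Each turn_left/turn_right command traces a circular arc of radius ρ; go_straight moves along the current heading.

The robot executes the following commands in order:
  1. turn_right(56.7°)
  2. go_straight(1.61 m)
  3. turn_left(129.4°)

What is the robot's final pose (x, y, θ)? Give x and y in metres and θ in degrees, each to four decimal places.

(-18.9563, -15.8335, 261.5000°)

set_pose: (x, y, θ) = (-5.8500, -16.0900, 188.8000°), ρ = 4.58
turn_right(56.7°): centre at ρ to the right, rotate −56.7° → (-9.9489, -14.6345, 132.1000°)
go_straight(1.61): x += 1.61·cos θ, y += 1.61·sin θ → (-11.0283, -13.4399, 132.1000°)
turn_left(129.4°): centre at ρ to the left, rotate +129.4° → (-18.9563, -15.8335, 261.5000°)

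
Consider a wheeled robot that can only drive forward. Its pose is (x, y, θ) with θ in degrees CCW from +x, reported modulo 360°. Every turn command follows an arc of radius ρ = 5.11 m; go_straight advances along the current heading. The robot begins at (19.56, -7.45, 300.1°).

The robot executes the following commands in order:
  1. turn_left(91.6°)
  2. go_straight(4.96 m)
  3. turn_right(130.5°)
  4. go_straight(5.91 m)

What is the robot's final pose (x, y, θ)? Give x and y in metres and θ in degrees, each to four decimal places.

set_pose: (x, y, θ) = (19.5600, -7.4500, 300.1000°), ρ = 5.11
turn_left(91.6°): centre at ρ to the left, rotate +91.6° → (26.6661, -9.2349, 391.7000° ≡ 31.7000°)
go_straight(4.96): x += 4.96·cos θ, y += 4.96·sin θ → (30.8861, -6.6286, 31.7000°)
turn_right(130.5°): centre at ρ to the right, rotate −130.5° → (38.6211, -11.7580, -98.8000° ≡ 261.2000°)
go_straight(5.91): x += 5.91·cos θ, y += 5.91·sin θ → (37.7170, -17.5984, 261.2000°)

(37.7170, -17.5984, 261.2000°)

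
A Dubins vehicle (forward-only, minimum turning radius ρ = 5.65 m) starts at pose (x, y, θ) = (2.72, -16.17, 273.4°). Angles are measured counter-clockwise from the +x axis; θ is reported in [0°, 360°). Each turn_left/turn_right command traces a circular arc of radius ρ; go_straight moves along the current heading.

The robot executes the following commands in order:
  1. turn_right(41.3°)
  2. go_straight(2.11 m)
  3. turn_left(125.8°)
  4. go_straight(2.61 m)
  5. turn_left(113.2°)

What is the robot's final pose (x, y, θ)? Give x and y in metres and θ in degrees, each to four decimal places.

(12.5799, -23.1731, 111.1000°)

set_pose: (x, y, θ) = (2.7200, -16.1700, 273.4000°), ρ = 5.65
turn_right(41.3°): centre at ρ to the right, rotate −41.3° → (1.5383, -19.9758, 232.1000°)
go_straight(2.11): x += 2.11·cos θ, y += 2.11·sin θ → (0.2421, -21.6408, 232.1000°)
turn_left(125.8°): centre at ρ to the left, rotate +125.8° → (4.4934, -30.7577, 357.9000°)
go_straight(2.61): x += 2.61·cos θ, y += 2.61·sin θ → (7.1017, -30.8533, 357.9000°)
turn_left(113.2°): centre at ρ to the left, rotate +113.2° → (12.5799, -23.1731, 471.1000° ≡ 111.1000°)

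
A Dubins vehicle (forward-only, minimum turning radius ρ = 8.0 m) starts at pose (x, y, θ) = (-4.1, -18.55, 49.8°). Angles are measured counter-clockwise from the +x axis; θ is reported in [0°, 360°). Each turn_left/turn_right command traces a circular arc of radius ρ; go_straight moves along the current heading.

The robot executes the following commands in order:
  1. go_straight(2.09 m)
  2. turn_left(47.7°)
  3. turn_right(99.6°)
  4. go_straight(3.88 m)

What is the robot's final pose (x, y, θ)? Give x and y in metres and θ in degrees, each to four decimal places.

(11.1723, -1.8491, 357.9000°)

set_pose: (x, y, θ) = (-4.1000, -18.5500, 49.8000°), ρ = 8.0
go_straight(2.09): x += 2.09·cos θ, y += 2.09·sin θ → (-2.7510, -16.9537, 49.8000°)
turn_left(47.7°): centre at ρ to the left, rotate +47.7° → (-0.9298, -10.7458, 97.5000°)
turn_right(99.6°): centre at ρ to the right, rotate −99.6° → (7.2949, -1.7070, -2.1000° ≡ 357.9000°)
go_straight(3.88): x += 3.88·cos θ, y += 3.88·sin θ → (11.1723, -1.8491, 357.9000°)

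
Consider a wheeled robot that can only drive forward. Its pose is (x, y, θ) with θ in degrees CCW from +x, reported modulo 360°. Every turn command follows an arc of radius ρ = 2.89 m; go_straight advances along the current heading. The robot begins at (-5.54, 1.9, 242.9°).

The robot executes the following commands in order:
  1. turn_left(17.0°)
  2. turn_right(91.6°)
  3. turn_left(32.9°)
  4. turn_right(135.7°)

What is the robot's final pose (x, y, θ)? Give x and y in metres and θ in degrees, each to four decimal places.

set_pose: (x, y, θ) = (-5.5400, 1.9000, 242.9000°), ρ = 2.89
turn_left(17.0°): centre at ρ to the left, rotate +17.0° → (-5.8125, 1.0903, 259.9000°)
turn_right(91.6°): centre at ρ to the right, rotate −91.6° → (-9.2438, -1.2329, 168.3000°)
turn_left(32.9°): centre at ρ to the left, rotate +32.9° → (-10.8749, -1.3684, 201.2000°)
turn_right(135.7°): centre at ρ to the right, rotate −135.7° → (-14.5498, 2.5245, 65.5000°)

(-14.5498, 2.5245, 65.5000°)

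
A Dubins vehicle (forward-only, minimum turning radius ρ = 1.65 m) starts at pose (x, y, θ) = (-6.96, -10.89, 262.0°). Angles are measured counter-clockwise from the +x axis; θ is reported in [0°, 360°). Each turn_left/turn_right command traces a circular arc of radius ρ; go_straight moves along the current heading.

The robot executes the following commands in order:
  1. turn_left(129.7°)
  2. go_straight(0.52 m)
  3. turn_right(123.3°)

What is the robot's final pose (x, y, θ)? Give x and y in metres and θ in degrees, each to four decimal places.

set_pose: (x, y, θ) = (-6.9600, -10.8900, 262.0000°), ρ = 1.65
turn_left(129.7°): centre at ρ to the left, rotate +129.7° → (-4.4590, -12.5235, 391.7000° ≡ 31.7000°)
go_straight(0.52): x += 0.52·cos θ, y += 0.52·sin θ → (-4.0166, -12.2502, 31.7000°)
turn_right(123.3°): centre at ρ to the right, rotate −123.3° → (-1.5002, -13.7001, -91.6000° ≡ 268.4000°)

(-1.5002, -13.7001, 268.4000°)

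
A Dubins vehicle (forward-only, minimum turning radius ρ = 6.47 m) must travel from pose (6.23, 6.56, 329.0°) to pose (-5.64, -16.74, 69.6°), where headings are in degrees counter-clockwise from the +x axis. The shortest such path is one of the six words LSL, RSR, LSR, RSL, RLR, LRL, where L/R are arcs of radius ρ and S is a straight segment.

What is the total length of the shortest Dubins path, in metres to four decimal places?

Let ψ = atan2(Δy, Δx) = atan2(-23.30, -11.87) = -116.9962° be the start→goal bearing.
Normalize: d = |goal − start| / ρ = 26.149319/6.47 = 4.041626, α = (θ_start − ψ) mod 360° = 85.9962° = 1.500917 rad, β = (θ_goal − ψ) mod 360° = 186.5962° = 3.256718 rad.
Common terms: sin α = 0.997559, cos α = 0.069823, sin β = -0.114871, cos β = -0.993380, cos(α−β) = -0.183951, d² = 16.334740. Work in radians in the unit-radius frame; every candidate has L = ρ·(t + p + q).
LSL: p² = 2 + d² − 2cos(α−β) + 2d(sin α − sin β) = 27.694701; p = √p² = 5.262575; φ = atan2(cos β − cos α, d + sin α − sin β) = -0.203431 rad; t = (φ − α) mod 2π = 4.578837 rad, q = (β − φ) mod 2π = 3.460149 rad → L = 6.47·(4.578837 + 5.262575 + 3.460149) = 6.47·13.301562 = 86.061106 m
RSR: p² = 2 + d² − 2cos(α−β) + 2d(sin β − sin α) = 9.710584; p = √p² = 3.116181; φ = atan2(cos α − cos β, d − sin α + sin β) = 0.348180 rad; t = (α − φ) mod 2π = 1.152737 rad, q = (φ − β) mod 2π = 3.374647 rad → L = 6.47·(1.152737 + 3.116181 + 3.374647) = 6.47·7.643565 = 49.453866 m
LSR: p² = d² − 2 + 2cos(α−β) + 2d(sin α + sin β) = 21.101827; p = √p² = 4.593672; φ = atan2(−cos α − cos β, d + sin α + sin β) − atan2(−2, p) = 0.596028 rad; t = (φ − α) mod 2π = 5.378296 rad, q = (φ − β) mod 2π = 3.622495 rad → L = 6.47·(5.378296 + 4.593672 + 3.622495) = 6.47·13.594463 = 87.956178 m
RSL: p² = d² − 2 + 2cos(α−β) − 2d(sin α + sin β) = 6.831847; p = √p² = 2.613780; φ = atan2(cos α + cos β, d − sin α − sin β) − atan2(2, p) = -0.937579 rad; t = (α − φ) mod 2π = 2.438496 rad, q = (β − φ) mod 2π = 4.194297 rad → L = 6.47·(2.438496 + 2.613780 + 4.194297) = 6.47·9.246573 = 59.825328 m
RLR: c = (6 − d² + 2cos(α−β) + 2d(sin α − sin β))/8 = -0.213823; p = 2π − arccos c = 4.496902 rad; φ = atan2(cos α − cos β, d − sin α + sin β) = 0.348180 rad; t = (α − φ + p/2) mod 2π = 3.401188 rad, q = (α − β − t + p) mod 2π = 5.623098 rad → L = 6.47·(3.401188 + 4.496902 + 5.623098) = 6.47·13.521188 = 87.482089 m
LRL: c = (6 − d² + 2cos(α−β) − 2d(sin α − sin β))/8 = -2.461838, |c| > 1 → infeasible
Shortest: RSR with L = 49.453866 m ≈ 49.4539 m

49.4539 m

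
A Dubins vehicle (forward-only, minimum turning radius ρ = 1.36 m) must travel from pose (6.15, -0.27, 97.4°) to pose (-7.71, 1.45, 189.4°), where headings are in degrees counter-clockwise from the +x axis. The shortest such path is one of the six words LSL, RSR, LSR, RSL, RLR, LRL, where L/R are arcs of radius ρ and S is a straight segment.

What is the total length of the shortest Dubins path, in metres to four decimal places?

Let ψ = atan2(Δy, Δx) = atan2(1.72, -13.86) = 172.9259° be the start→goal bearing.
Normalize: d = |goal − start| / ρ = 13.966317/1.36 = 10.269350, α = (θ_start − ψ) mod 360° = 284.4741° = 4.965010 rad, β = (θ_goal − ψ) mod 360° = 16.4741° = 0.287528 rad.
Common terms: sin α = -0.968261, cos α = 0.249943, sin β = 0.283582, cos β = 0.958948, cos(α−β) = -0.034899, d² = 105.459559. Work in radians in the unit-radius frame; every candidate has L = ρ·(t + p + q).
LSL: p² = 2 + d² − 2cos(α−β) + 2d(sin α − sin β) = 81.818129; p = √p² = 9.045337; φ = atan2(cos β − cos α, d + sin α − sin β) = 0.078464 rad; t = (φ − α) mod 2π = 1.396639 rad, q = (β − φ) mod 2π = 0.209064 rad → L = 1.36·(1.396639 + 9.045337 + 0.209064) = 1.36·10.651040 = 14.485415 m
RSR: p² = 2 + d² − 2cos(α−β) + 2d(sin β − sin α) = 133.240587; p = √p² = 11.542989; φ = atan2(cos α − cos β, d − sin α + sin β) = -0.061462 rad; t = (α − φ) mod 2π = 5.026472 rad, q = (φ − β) mod 2π = 5.934196 rad → L = 1.36·(5.026472 + 11.542989 + 5.934196) = 1.36·22.503656 = 30.604973 m
LSR: p² = d² − 2 + 2cos(α−β) + 2d(sin α + sin β) = 89.327360; p = √p² = 9.451315; φ = atan2(−cos α − cos β, d + sin α + sin β) − atan2(−2, p) = 0.083069 rad; t = (φ − α) mod 2π = 1.401244 rad, q = (φ − β) mod 2π = 6.078727 rad → L = 1.36·(1.401244 + 9.451315 + 6.078727) = 1.36·16.931287 = 23.026550 m
RSL: p² = d² − 2 + 2cos(α−β) − 2d(sin α + sin β) = 117.452160; p = √p² = 10.837535; φ = atan2(cos α + cos β, d − sin α − sin β) − atan2(2, p) = -0.072575 rad; t = (α − φ) mod 2π = 5.037585 rad, q = (β − φ) mod 2π = 0.360103 rad → L = 1.36·(5.037585 + 10.837535 + 0.360103) = 1.36·16.235223 = 22.079903 m
RLR: c = (6 − d² + 2cos(α−β) + 2d(sin α − sin β))/8 = -15.655073, |c| > 1 → infeasible
LRL: c = (6 − d² + 2cos(α−β) − 2d(sin α − sin β))/8 = -9.227266, |c| > 1 → infeasible
Shortest: LSL with L = 14.485415 m ≈ 14.4854 m

14.4854 m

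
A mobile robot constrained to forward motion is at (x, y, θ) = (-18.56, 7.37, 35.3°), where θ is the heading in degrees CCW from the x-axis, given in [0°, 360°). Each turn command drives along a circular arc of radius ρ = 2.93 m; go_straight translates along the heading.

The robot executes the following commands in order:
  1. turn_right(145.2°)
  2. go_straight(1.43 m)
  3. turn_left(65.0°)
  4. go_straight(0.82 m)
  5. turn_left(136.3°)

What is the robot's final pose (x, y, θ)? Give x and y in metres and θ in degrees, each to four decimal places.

(-8.3336, 1.1323, 91.4000°)

set_pose: (x, y, θ) = (-18.5600, 7.3700, 35.3000°), ρ = 2.93
turn_right(145.2°): centre at ρ to the right, rotate −145.2° → (-14.1118, 3.9814, -109.9000° ≡ 250.1000°)
go_straight(1.43): x += 1.43·cos θ, y += 1.43·sin θ → (-14.5986, 2.6368, 250.1000°)
turn_left(65.0°): centre at ρ to the left, rotate +65.0° → (-13.9117, -0.4360, 315.1000°)
go_straight(0.82): x += 0.82·cos θ, y += 0.82·sin θ → (-13.3309, -1.0148, 315.1000°)
turn_left(136.3°): centre at ρ to the left, rotate +136.3° → (-8.3336, 1.1323, 451.4000° ≡ 91.4000°)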